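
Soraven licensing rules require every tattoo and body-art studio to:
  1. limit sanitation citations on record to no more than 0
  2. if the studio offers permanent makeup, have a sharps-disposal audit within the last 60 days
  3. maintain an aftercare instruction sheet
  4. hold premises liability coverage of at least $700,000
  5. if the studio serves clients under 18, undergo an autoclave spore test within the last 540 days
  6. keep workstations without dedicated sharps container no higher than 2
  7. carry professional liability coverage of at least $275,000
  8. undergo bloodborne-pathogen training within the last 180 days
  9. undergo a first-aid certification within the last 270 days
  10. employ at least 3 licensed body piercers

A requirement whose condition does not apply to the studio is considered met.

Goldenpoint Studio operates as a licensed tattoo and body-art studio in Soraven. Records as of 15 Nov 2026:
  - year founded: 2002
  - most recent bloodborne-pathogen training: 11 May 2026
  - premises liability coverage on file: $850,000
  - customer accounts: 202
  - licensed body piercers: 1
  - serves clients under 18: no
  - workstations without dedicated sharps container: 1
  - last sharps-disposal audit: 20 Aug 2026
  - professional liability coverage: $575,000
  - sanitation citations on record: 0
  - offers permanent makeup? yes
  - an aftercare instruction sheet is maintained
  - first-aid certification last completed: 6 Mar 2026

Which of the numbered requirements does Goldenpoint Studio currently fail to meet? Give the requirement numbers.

2, 8, 10

1. sanitation citations on record 0 ≤ 0 → met
2. condition 'offers permanent makeup' holds; sharps-disposal audit 87 days ago vs limit 60 → not met
3. aftercare instruction sheet present → met
4. premises liability coverage $850,000 ≥ $700,000 → met
5. condition 'serves clients under 18' does not hold → requirement n/a → met
6. workstations without dedicated sharps container 1 ≤ 2 → met
7. professional liability coverage $575,000 ≥ $275,000 → met
8. bloodborne-pathogen training 188 days ago vs limit 180 → not met
9. first-aid certification 254 days ago vs limit 270 → met
10. licensed body piercers 1 < 3 → not met
Not met: 2, 8, 10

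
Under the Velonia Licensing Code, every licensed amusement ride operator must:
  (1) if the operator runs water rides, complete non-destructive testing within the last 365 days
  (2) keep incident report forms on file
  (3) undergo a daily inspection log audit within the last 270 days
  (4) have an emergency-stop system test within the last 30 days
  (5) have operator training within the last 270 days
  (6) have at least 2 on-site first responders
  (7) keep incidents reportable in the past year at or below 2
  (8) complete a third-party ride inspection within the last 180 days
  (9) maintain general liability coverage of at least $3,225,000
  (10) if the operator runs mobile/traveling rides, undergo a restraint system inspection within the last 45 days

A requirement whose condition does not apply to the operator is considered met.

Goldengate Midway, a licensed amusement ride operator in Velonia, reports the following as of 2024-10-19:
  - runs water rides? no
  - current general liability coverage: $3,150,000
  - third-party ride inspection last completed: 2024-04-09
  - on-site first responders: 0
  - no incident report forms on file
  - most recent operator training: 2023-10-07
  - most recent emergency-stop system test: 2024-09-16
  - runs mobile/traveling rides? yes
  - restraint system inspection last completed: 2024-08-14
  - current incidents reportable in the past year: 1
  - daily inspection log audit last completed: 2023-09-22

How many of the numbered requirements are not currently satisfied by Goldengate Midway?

8

1. condition 'runs water rides' does not hold → requirement n/a → met
2. incident report forms absent → not met
3. daily inspection log audit 393 days ago vs limit 270 → not met
4. emergency-stop system test 33 days ago vs limit 30 → not met
5. operator training 378 days ago vs limit 270 → not met
6. on-site first responders 0 < 2 → not met
7. incidents reportable in the past year 1 ≤ 2 → met
8. third-party ride inspection 193 days ago vs limit 180 → not met
9. general liability coverage $3,150,000 < $3,225,000 → not met
10. condition 'runs mobile/traveling rides' holds; restraint system inspection 66 days ago vs limit 45 → not met
Not met: 8 of 10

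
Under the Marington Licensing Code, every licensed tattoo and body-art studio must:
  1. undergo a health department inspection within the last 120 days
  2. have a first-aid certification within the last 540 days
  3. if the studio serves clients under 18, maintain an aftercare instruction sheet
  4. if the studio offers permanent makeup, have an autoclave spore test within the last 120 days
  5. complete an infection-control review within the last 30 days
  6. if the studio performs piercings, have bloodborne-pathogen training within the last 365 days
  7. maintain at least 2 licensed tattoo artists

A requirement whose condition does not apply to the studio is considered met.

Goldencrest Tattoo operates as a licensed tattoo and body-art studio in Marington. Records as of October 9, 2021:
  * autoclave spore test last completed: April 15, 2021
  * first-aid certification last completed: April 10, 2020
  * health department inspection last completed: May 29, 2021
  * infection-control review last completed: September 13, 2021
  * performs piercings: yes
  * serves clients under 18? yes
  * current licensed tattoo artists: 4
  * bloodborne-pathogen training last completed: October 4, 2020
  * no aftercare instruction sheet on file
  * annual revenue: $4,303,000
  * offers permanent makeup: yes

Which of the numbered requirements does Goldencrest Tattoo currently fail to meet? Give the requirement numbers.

1, 2, 3, 4, 6

1. health department inspection 133 days ago vs limit 120 → not met
2. first-aid certification 547 days ago vs limit 540 → not met
3. condition 'serves clients under 18' holds; aftercare instruction sheet absent → not met
4. condition 'offers permanent makeup' holds; autoclave spore test 177 days ago vs limit 120 → not met
5. infection-control review 26 days ago vs limit 30 → met
6. condition 'performs piercings' holds; bloodborne-pathogen training 370 days ago vs limit 365 → not met
7. licensed tattoo artists 4 ≥ 2 → met
Not met: 1, 2, 3, 4, 6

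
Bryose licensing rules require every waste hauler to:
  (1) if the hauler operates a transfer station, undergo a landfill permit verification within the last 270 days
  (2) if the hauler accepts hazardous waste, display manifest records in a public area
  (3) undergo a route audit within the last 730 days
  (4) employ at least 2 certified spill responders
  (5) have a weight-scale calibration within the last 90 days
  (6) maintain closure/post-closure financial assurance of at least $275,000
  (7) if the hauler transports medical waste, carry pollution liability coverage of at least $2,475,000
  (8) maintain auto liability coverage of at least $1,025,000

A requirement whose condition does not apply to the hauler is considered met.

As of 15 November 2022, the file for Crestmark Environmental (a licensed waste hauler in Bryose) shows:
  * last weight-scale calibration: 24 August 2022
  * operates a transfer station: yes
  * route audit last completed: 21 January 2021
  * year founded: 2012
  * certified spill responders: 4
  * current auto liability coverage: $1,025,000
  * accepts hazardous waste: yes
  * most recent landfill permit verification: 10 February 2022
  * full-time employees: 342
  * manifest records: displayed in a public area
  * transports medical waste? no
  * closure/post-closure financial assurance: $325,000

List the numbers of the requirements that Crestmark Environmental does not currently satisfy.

1. condition 'operates a transfer station' holds; landfill permit verification 278 days ago vs limit 270 → not met
2. condition 'accepts hazardous waste' holds; manifest records present → met
3. route audit 663 days ago vs limit 730 → met
4. certified spill responders 4 ≥ 2 → met
5. weight-scale calibration 83 days ago vs limit 90 → met
6. closure/post-closure financial assurance $325,000 ≥ $275,000 → met
7. condition 'transports medical waste' does not hold → requirement n/a → met
8. auto liability coverage $1,025,000 ≥ $1,025,000 → met
Not met: 1

1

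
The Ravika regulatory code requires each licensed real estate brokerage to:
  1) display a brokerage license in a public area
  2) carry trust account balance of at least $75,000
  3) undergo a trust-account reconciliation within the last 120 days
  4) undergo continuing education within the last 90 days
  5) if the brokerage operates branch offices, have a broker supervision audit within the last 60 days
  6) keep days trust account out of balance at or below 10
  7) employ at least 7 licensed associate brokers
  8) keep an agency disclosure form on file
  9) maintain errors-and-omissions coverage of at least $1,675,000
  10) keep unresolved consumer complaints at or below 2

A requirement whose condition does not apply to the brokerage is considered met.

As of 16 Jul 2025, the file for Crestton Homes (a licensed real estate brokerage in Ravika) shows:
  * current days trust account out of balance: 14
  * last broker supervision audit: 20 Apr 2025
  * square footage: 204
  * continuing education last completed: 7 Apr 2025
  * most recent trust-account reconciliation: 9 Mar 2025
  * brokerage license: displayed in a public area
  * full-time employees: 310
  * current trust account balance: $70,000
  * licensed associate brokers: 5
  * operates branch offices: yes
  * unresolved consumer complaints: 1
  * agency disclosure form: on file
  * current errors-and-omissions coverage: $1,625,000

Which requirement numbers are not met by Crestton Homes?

1. brokerage license present → met
2. trust account balance $70,000 < $75,000 → not met
3. trust-account reconciliation 129 days ago vs limit 120 → not met
4. continuing education 100 days ago vs limit 90 → not met
5. condition 'operates branch offices' holds; broker supervision audit 87 days ago vs limit 60 → not met
6. days trust account out of balance 14 > 10 → not met
7. licensed associate brokers 5 < 7 → not met
8. agency disclosure form present → met
9. errors-and-omissions coverage $1,625,000 < $1,675,000 → not met
10. unresolved consumer complaints 1 ≤ 2 → met
Not met: 2, 3, 4, 5, 6, 7, 9

2, 3, 4, 5, 6, 7, 9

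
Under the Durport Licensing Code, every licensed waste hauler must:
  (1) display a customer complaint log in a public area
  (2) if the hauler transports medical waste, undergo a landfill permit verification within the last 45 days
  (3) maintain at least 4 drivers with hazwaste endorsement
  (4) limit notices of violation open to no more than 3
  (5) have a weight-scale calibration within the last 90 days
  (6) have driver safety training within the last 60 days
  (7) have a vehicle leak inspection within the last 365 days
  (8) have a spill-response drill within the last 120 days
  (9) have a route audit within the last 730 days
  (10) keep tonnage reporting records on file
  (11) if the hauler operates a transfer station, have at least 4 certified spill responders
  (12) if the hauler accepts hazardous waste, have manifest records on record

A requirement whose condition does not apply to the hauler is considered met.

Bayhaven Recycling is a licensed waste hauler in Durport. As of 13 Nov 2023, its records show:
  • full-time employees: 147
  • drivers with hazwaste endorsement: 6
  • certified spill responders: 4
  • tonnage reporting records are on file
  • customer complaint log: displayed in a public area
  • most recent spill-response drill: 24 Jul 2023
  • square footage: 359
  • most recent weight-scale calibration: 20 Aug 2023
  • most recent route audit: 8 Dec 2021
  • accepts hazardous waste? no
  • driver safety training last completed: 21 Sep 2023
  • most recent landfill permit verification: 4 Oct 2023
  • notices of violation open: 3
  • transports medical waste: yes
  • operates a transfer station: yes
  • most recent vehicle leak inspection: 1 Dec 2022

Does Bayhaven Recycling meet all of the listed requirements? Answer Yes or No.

Yes

1. customer complaint log present → met
2. condition 'transports medical waste' holds; landfill permit verification 40 days ago vs limit 45 → met
3. drivers with hazwaste endorsement 6 ≥ 4 → met
4. notices of violation open 3 ≤ 3 → met
5. weight-scale calibration 85 days ago vs limit 90 → met
6. driver safety training 53 days ago vs limit 60 → met
7. vehicle leak inspection 347 days ago vs limit 365 → met
8. spill-response drill 112 days ago vs limit 120 → met
9. route audit 705 days ago vs limit 730 → met
10. tonnage reporting records present → met
11. condition 'operates a transfer station' holds; certified spill responders 4 ≥ 4 → met
12. condition 'accepts hazardous waste' does not hold → requirement n/a → met
All met.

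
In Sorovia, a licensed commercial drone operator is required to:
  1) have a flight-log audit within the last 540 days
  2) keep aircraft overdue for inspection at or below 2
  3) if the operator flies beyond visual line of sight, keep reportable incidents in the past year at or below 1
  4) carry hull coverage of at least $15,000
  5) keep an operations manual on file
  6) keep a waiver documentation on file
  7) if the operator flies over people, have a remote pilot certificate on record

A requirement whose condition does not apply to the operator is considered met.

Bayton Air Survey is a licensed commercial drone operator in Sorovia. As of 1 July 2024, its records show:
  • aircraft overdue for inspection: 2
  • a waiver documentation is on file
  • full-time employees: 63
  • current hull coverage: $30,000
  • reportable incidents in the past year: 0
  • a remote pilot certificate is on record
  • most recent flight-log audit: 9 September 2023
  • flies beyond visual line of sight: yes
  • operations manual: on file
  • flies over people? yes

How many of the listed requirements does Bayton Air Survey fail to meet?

1. flight-log audit 296 days ago vs limit 540 → met
2. aircraft overdue for inspection 2 ≤ 2 → met
3. condition 'flies beyond visual line of sight' holds; reportable incidents in the past year 0 ≤ 1 → met
4. hull coverage $30,000 ≥ $15,000 → met
5. operations manual present → met
6. waiver documentation present → met
7. condition 'flies over people' holds; remote pilot certificate present → met
Not met: 0 of 7

0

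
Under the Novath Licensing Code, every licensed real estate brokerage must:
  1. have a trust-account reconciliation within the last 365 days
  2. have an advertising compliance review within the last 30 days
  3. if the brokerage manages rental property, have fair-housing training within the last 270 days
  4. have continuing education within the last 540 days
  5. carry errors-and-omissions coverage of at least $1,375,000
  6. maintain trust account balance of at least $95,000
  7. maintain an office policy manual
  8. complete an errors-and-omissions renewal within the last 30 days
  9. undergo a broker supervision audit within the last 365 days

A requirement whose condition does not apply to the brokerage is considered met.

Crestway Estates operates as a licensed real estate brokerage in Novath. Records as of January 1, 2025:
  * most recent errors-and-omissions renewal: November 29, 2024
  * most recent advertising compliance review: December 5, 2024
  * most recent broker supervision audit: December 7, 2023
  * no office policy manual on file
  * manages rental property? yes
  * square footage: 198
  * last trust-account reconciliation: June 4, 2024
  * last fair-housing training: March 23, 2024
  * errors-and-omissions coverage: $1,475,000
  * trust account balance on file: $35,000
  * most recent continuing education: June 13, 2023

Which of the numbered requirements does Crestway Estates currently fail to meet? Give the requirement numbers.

1. trust-account reconciliation 211 days ago vs limit 365 → met
2. advertising compliance review 27 days ago vs limit 30 → met
3. condition 'manages rental property' holds; fair-housing training 284 days ago vs limit 270 → not met
4. continuing education 568 days ago vs limit 540 → not met
5. errors-and-omissions coverage $1,475,000 ≥ $1,375,000 → met
6. trust account balance $35,000 < $95,000 → not met
7. office policy manual absent → not met
8. errors-and-omissions renewal 33 days ago vs limit 30 → not met
9. broker supervision audit 391 days ago vs limit 365 → not met
Not met: 3, 4, 6, 7, 8, 9

3, 4, 6, 7, 8, 9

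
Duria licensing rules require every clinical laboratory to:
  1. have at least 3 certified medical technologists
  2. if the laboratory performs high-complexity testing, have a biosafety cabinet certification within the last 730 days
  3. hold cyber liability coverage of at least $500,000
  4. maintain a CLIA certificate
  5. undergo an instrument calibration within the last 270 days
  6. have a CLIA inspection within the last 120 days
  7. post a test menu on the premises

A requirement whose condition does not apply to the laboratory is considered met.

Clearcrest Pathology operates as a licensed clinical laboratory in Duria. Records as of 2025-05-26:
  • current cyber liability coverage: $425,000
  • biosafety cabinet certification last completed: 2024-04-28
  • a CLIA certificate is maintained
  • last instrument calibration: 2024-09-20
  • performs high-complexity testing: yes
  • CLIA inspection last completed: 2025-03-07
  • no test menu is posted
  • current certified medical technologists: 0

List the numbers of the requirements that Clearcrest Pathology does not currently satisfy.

1. certified medical technologists 0 < 3 → not met
2. condition 'performs high-complexity testing' holds; biosafety cabinet certification 393 days ago vs limit 730 → met
3. cyber liability coverage $425,000 < $500,000 → not met
4. CLIA certificate present → met
5. instrument calibration 248 days ago vs limit 270 → met
6. CLIA inspection 80 days ago vs limit 120 → met
7. test menu absent → not met
Not met: 1, 3, 7

1, 3, 7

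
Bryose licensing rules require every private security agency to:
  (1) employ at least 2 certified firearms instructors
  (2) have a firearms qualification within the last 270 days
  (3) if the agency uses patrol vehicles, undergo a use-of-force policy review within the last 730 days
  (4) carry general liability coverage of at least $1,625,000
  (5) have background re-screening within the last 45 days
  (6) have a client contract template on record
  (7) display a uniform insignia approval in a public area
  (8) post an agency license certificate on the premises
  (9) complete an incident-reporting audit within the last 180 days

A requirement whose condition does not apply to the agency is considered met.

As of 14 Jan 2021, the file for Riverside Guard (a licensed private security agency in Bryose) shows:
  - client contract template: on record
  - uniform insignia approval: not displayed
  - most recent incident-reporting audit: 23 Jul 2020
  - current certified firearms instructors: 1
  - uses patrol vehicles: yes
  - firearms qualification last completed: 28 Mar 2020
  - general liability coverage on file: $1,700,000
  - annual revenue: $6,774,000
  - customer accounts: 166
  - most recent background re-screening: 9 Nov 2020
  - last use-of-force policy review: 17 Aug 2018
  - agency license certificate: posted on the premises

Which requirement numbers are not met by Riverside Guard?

1. certified firearms instructors 1 < 2 → not met
2. firearms qualification 292 days ago vs limit 270 → not met
3. condition 'uses patrol vehicles' holds; use-of-force policy review 881 days ago vs limit 730 → not met
4. general liability coverage $1,700,000 ≥ $1,625,000 → met
5. background re-screening 66 days ago vs limit 45 → not met
6. client contract template present → met
7. uniform insignia approval absent → not met
8. agency license certificate present → met
9. incident-reporting audit 175 days ago vs limit 180 → met
Not met: 1, 2, 3, 5, 7

1, 2, 3, 5, 7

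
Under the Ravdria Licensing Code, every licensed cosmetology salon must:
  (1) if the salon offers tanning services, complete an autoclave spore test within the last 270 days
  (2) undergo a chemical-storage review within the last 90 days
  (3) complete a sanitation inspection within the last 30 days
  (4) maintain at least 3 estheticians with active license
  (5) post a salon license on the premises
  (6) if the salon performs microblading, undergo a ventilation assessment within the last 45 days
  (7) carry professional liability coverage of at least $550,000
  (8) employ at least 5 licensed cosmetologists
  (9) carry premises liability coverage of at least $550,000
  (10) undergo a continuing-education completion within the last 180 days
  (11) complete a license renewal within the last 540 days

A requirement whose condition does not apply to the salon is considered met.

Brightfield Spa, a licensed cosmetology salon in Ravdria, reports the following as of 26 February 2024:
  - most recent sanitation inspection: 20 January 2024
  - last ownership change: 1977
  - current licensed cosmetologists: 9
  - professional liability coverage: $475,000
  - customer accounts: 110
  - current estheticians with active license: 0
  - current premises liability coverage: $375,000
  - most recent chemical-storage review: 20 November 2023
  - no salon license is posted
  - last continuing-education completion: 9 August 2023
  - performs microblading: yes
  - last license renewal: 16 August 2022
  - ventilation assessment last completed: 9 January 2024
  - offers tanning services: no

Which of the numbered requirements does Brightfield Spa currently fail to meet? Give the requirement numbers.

2, 3, 4, 5, 6, 7, 9, 10, 11

1. condition 'offers tanning services' does not hold → requirement n/a → met
2. chemical-storage review 98 days ago vs limit 90 → not met
3. sanitation inspection 37 days ago vs limit 30 → not met
4. estheticians with active license 0 < 3 → not met
5. salon license absent → not met
6. condition 'performs microblading' holds; ventilation assessment 48 days ago vs limit 45 → not met
7. professional liability coverage $475,000 < $550,000 → not met
8. licensed cosmetologists 9 ≥ 5 → met
9. premises liability coverage $375,000 < $550,000 → not met
10. continuing-education completion 201 days ago vs limit 180 → not met
11. license renewal 559 days ago vs limit 540 → not met
Not met: 2, 3, 4, 5, 6, 7, 9, 10, 11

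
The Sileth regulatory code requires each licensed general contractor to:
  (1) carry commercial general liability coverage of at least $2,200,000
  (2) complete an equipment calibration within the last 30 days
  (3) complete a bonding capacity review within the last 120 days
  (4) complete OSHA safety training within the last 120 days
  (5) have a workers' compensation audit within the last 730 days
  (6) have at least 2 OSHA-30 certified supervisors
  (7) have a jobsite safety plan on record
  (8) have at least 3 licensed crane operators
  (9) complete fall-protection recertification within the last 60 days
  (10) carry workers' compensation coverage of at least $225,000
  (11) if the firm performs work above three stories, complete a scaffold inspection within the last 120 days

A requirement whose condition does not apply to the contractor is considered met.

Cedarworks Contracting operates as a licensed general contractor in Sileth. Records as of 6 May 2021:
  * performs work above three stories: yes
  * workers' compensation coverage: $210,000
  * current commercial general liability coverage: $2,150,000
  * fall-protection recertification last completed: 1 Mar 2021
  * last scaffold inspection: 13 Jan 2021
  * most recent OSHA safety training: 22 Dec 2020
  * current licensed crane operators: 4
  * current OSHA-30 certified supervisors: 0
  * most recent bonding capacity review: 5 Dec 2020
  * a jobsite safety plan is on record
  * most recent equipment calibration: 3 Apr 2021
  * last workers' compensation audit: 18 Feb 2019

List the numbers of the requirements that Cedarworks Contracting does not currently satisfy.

1. commercial general liability coverage $2,150,000 < $2,200,000 → not met
2. equipment calibration 33 days ago vs limit 30 → not met
3. bonding capacity review 152 days ago vs limit 120 → not met
4. OSHA safety training 135 days ago vs limit 120 → not met
5. workers' compensation audit 808 days ago vs limit 730 → not met
6. OSHA-30 certified supervisors 0 < 2 → not met
7. jobsite safety plan present → met
8. licensed crane operators 4 ≥ 3 → met
9. fall-protection recertification 66 days ago vs limit 60 → not met
10. workers' compensation coverage $210,000 < $225,000 → not met
11. condition 'performs work above three stories' holds; scaffold inspection 113 days ago vs limit 120 → met
Not met: 1, 2, 3, 4, 5, 6, 9, 10

1, 2, 3, 4, 5, 6, 9, 10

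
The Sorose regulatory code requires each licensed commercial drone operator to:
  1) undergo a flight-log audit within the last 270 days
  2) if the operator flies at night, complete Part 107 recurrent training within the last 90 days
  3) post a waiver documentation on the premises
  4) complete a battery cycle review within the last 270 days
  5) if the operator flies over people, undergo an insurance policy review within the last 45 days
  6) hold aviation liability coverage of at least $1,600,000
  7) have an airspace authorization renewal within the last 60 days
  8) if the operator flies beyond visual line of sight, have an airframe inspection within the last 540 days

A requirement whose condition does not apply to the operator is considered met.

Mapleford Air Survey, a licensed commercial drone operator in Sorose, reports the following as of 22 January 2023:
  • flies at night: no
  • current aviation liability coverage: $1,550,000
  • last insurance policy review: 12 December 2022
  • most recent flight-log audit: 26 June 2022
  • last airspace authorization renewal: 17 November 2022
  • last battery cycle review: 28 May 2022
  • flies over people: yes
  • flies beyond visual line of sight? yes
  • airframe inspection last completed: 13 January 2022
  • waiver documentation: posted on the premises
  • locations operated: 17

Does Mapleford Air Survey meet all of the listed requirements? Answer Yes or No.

No

1. flight-log audit 210 days ago vs limit 270 → met
2. condition 'flies at night' does not hold → requirement n/a → met
3. waiver documentation present → met
4. battery cycle review 239 days ago vs limit 270 → met
5. condition 'flies over people' holds; insurance policy review 41 days ago vs limit 45 → met
6. aviation liability coverage $1,550,000 < $1,600,000 → not met
7. airspace authorization renewal 66 days ago vs limit 60 → not met
8. condition 'flies beyond visual line of sight' holds; airframe inspection 374 days ago vs limit 540 → met
Not met: 6, 7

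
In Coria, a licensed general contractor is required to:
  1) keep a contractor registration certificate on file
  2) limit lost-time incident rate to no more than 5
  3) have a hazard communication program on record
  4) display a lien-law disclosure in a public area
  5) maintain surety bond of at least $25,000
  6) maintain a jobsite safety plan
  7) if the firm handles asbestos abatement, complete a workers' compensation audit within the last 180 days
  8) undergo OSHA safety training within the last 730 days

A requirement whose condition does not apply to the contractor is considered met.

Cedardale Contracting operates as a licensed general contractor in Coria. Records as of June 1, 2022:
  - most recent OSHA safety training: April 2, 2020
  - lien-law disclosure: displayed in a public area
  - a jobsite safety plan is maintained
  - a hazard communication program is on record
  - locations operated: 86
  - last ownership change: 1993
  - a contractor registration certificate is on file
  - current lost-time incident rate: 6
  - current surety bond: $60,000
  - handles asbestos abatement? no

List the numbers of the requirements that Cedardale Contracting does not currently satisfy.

1. contractor registration certificate present → met
2. lost-time incident rate 6 > 5 → not met
3. hazard communication program present → met
4. lien-law disclosure present → met
5. surety bond $60,000 ≥ $25,000 → met
6. jobsite safety plan present → met
7. condition 'handles asbestos abatement' does not hold → requirement n/a → met
8. OSHA safety training 790 days ago vs limit 730 → not met
Not met: 2, 8

2, 8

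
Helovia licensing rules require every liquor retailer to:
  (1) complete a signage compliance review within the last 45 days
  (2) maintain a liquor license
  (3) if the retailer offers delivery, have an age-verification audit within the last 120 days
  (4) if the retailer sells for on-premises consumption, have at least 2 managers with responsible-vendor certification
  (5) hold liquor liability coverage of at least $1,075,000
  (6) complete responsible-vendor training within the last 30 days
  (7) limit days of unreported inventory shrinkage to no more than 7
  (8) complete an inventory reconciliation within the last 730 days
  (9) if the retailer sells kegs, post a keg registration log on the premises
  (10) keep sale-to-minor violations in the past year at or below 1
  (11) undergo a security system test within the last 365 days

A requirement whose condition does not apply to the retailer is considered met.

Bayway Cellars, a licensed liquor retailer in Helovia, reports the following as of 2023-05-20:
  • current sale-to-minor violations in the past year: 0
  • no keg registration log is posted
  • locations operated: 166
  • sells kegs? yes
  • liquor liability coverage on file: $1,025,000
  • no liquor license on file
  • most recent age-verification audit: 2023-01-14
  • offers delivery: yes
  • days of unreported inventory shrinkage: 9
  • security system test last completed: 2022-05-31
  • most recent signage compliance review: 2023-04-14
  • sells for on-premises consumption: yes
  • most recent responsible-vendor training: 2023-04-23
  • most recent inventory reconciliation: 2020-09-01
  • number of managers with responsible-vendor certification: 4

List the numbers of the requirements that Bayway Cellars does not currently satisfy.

1. signage compliance review 36 days ago vs limit 45 → met
2. liquor license absent → not met
3. condition 'offers delivery' holds; age-verification audit 126 days ago vs limit 120 → not met
4. condition 'sells for on-premises consumption' holds; managers with responsible-vendor certification 4 ≥ 2 → met
5. liquor liability coverage $1,025,000 < $1,075,000 → not met
6. responsible-vendor training 27 days ago vs limit 30 → met
7. days of unreported inventory shrinkage 9 > 7 → not met
8. inventory reconciliation 991 days ago vs limit 730 → not met
9. condition 'sells kegs' holds; keg registration log absent → not met
10. sale-to-minor violations in the past year 0 ≤ 1 → met
11. security system test 354 days ago vs limit 365 → met
Not met: 2, 3, 5, 7, 8, 9

2, 3, 5, 7, 8, 9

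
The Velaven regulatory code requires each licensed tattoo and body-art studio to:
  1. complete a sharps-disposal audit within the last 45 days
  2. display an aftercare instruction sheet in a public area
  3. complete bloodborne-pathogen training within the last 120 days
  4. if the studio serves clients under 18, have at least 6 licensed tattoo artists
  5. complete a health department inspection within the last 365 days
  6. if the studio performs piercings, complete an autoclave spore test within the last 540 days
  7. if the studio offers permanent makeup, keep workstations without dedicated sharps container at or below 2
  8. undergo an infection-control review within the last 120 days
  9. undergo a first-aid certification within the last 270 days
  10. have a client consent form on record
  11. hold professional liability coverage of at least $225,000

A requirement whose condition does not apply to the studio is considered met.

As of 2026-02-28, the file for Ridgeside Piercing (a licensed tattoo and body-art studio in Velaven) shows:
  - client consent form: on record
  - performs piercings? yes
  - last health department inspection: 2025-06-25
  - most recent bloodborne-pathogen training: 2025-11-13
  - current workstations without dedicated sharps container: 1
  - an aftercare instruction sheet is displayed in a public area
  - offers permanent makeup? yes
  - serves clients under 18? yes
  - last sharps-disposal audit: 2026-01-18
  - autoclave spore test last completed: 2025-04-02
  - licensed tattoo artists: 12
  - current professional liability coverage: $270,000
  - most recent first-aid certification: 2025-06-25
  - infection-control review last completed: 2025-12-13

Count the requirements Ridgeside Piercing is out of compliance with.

1. sharps-disposal audit 41 days ago vs limit 45 → met
2. aftercare instruction sheet present → met
3. bloodborne-pathogen training 107 days ago vs limit 120 → met
4. condition 'serves clients under 18' holds; licensed tattoo artists 12 ≥ 6 → met
5. health department inspection 248 days ago vs limit 365 → met
6. condition 'performs piercings' holds; autoclave spore test 332 days ago vs limit 540 → met
7. condition 'offers permanent makeup' holds; workstations without dedicated sharps container 1 ≤ 2 → met
8. infection-control review 77 days ago vs limit 120 → met
9. first-aid certification 248 days ago vs limit 270 → met
10. client consent form present → met
11. professional liability coverage $270,000 ≥ $225,000 → met
Not met: 0 of 11

0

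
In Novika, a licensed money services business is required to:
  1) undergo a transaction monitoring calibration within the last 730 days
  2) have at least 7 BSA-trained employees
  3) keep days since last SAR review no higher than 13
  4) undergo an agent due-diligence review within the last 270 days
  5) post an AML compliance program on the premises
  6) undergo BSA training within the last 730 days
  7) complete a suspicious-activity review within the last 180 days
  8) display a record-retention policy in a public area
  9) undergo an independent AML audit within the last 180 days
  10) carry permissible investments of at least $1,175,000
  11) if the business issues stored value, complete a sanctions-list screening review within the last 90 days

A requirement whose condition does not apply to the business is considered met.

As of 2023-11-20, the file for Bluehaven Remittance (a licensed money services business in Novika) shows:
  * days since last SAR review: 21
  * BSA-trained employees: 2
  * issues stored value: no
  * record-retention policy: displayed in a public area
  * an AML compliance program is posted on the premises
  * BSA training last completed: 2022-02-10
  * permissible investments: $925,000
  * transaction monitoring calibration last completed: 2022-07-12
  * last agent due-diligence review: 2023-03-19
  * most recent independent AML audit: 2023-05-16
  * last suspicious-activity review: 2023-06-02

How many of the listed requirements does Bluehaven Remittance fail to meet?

4

1. transaction monitoring calibration 496 days ago vs limit 730 → met
2. BSA-trained employees 2 < 7 → not met
3. days since last SAR review 21 > 13 → not met
4. agent due-diligence review 246 days ago vs limit 270 → met
5. AML compliance program present → met
6. BSA training 648 days ago vs limit 730 → met
7. suspicious-activity review 171 days ago vs limit 180 → met
8. record-retention policy present → met
9. independent AML audit 188 days ago vs limit 180 → not met
10. permissible investments $925,000 < $1,175,000 → not met
11. condition 'issues stored value' does not hold → requirement n/a → met
Not met: 4 of 11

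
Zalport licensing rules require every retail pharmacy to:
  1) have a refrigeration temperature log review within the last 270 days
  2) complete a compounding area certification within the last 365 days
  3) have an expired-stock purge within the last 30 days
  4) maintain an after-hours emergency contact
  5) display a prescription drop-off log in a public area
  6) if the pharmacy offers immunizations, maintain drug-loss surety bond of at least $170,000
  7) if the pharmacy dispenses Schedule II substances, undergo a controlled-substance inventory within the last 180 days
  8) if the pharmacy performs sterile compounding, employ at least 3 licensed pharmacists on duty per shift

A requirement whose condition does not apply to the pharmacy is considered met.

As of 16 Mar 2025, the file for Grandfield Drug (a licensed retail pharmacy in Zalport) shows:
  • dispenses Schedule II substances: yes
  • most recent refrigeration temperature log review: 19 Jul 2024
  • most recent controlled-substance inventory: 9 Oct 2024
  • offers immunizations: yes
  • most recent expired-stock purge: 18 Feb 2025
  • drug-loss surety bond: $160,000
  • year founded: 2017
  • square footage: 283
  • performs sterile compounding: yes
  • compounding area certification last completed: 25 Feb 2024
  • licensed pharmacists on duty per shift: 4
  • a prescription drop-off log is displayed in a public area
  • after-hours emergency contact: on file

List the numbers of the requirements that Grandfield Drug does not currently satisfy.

1. refrigeration temperature log review 240 days ago vs limit 270 → met
2. compounding area certification 385 days ago vs limit 365 → not met
3. expired-stock purge 26 days ago vs limit 30 → met
4. after-hours emergency contact present → met
5. prescription drop-off log present → met
6. condition 'offers immunizations' holds; drug-loss surety bond $160,000 < $170,000 → not met
7. condition 'dispenses Schedule II substances' holds; controlled-substance inventory 158 days ago vs limit 180 → met
8. condition 'performs sterile compounding' holds; licensed pharmacists on duty per shift 4 ≥ 3 → met
Not met: 2, 6

2, 6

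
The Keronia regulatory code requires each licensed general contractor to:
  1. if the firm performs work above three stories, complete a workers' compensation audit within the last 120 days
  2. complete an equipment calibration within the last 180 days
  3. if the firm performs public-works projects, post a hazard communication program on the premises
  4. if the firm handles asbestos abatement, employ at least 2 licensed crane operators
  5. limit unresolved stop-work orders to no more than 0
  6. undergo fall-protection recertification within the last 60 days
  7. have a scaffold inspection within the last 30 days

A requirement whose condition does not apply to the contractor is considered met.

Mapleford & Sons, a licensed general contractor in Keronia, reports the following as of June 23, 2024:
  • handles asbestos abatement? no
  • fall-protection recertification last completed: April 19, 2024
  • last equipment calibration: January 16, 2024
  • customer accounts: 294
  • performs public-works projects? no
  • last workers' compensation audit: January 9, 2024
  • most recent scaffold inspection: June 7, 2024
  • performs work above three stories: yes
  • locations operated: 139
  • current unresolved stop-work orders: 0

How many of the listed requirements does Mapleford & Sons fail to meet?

2

1. condition 'performs work above three stories' holds; workers' compensation audit 166 days ago vs limit 120 → not met
2. equipment calibration 159 days ago vs limit 180 → met
3. condition 'performs public-works projects' does not hold → requirement n/a → met
4. condition 'handles asbestos abatement' does not hold → requirement n/a → met
5. unresolved stop-work orders 0 ≤ 0 → met
6. fall-protection recertification 65 days ago vs limit 60 → not met
7. scaffold inspection 16 days ago vs limit 30 → met
Not met: 2 of 7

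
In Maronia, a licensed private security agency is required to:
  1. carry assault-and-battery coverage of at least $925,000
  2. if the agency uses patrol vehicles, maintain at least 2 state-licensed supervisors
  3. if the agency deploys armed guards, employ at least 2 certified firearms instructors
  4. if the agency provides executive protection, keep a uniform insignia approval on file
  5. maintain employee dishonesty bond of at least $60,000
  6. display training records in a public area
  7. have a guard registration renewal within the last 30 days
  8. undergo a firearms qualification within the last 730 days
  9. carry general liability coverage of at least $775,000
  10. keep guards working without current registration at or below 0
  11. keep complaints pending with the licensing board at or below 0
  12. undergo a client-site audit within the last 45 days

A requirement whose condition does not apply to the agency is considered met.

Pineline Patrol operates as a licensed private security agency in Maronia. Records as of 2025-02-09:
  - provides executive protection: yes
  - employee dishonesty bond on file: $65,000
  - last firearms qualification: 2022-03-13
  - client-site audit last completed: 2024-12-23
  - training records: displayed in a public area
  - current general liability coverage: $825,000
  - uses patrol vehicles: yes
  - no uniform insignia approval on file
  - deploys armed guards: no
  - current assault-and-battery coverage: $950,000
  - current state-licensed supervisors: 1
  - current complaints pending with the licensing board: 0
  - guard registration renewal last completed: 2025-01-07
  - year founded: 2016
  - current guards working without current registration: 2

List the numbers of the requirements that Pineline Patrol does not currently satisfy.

1. assault-and-battery coverage $950,000 ≥ $925,000 → met
2. condition 'uses patrol vehicles' holds; state-licensed supervisors 1 < 2 → not met
3. condition 'deploys armed guards' does not hold → requirement n/a → met
4. condition 'provides executive protection' holds; uniform insignia approval absent → not met
5. employee dishonesty bond $65,000 ≥ $60,000 → met
6. training records present → met
7. guard registration renewal 33 days ago vs limit 30 → not met
8. firearms qualification 1064 days ago vs limit 730 → not met
9. general liability coverage $825,000 ≥ $775,000 → met
10. guards working without current registration 2 > 0 → not met
11. complaints pending with the licensing board 0 ≤ 0 → met
12. client-site audit 48 days ago vs limit 45 → not met
Not met: 2, 4, 7, 8, 10, 12

2, 4, 7, 8, 10, 12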